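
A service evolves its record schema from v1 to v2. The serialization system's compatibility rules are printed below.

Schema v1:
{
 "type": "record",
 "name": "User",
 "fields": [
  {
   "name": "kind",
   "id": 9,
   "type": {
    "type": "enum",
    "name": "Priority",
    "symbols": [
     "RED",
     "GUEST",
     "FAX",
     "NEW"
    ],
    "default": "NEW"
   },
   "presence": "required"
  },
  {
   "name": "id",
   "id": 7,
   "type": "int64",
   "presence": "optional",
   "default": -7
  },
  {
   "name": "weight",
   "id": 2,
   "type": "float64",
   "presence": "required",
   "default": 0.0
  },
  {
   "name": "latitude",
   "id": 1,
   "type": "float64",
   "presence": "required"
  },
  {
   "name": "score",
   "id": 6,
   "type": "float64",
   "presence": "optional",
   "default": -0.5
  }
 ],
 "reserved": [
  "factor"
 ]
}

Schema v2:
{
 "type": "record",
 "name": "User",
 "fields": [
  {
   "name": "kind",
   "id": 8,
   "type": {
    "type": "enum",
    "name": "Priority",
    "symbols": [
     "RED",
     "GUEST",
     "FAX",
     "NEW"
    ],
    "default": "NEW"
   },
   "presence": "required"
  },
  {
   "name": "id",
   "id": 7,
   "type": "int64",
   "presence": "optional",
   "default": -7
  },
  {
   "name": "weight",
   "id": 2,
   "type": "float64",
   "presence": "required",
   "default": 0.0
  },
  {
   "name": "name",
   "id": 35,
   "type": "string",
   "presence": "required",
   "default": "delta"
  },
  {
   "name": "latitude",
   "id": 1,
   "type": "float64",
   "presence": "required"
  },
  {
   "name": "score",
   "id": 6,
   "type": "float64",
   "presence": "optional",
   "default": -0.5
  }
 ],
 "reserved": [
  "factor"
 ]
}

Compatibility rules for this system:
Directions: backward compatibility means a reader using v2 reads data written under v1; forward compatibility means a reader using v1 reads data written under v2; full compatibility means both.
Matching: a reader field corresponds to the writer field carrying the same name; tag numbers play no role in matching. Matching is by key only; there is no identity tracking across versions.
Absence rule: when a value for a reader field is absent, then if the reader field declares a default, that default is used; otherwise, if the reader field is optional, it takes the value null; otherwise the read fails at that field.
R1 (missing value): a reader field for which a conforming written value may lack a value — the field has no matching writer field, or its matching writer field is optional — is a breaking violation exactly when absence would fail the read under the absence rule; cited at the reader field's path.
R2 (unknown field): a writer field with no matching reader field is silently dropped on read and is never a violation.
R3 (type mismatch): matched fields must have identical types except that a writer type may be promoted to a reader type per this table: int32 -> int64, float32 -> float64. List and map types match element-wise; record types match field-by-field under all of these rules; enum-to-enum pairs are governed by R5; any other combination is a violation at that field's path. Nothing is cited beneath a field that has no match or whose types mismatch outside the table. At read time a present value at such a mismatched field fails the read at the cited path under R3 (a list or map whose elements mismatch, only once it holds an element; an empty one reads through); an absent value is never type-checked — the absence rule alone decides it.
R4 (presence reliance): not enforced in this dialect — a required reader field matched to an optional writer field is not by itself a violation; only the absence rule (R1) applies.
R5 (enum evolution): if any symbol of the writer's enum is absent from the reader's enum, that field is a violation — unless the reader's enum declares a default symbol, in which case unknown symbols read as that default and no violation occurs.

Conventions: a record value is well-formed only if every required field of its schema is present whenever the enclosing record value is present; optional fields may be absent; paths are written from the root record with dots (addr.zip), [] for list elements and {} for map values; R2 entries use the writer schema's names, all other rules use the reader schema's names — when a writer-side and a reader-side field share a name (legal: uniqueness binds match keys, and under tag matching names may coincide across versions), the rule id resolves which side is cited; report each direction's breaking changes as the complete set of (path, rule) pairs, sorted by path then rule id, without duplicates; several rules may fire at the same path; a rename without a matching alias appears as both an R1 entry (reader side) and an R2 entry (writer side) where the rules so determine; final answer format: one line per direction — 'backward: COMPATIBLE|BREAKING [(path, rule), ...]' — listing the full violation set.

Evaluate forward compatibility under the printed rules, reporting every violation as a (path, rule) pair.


the writer's type comes first in each User pair
forward pass over User, reader schema v1, writer schema v2:
  Priority -> Priority, writer required: kind aligns to kind
  int64 -> int64, writer optional: id aligns to id
  float64 -> float64, writer required: weight aligns to weight
  float64 -> float64, writer required: latitude aligns to latitude
  float64 -> float64, writer optional: score aligns to score
  leftover writer field: name
  => forward: COMPATIBLE
ruling out the remaining User differences:
  added field name to record User: required string, tag 35, default "delta" (in v2 it sits immediately before latitude) -> triggers nothing under User's printed rules — same verdict
  field kind in record User: tag 9 changed to 8 -> triggers nothing under User's printed rules — same verdict

forward: COMPATIBLE []


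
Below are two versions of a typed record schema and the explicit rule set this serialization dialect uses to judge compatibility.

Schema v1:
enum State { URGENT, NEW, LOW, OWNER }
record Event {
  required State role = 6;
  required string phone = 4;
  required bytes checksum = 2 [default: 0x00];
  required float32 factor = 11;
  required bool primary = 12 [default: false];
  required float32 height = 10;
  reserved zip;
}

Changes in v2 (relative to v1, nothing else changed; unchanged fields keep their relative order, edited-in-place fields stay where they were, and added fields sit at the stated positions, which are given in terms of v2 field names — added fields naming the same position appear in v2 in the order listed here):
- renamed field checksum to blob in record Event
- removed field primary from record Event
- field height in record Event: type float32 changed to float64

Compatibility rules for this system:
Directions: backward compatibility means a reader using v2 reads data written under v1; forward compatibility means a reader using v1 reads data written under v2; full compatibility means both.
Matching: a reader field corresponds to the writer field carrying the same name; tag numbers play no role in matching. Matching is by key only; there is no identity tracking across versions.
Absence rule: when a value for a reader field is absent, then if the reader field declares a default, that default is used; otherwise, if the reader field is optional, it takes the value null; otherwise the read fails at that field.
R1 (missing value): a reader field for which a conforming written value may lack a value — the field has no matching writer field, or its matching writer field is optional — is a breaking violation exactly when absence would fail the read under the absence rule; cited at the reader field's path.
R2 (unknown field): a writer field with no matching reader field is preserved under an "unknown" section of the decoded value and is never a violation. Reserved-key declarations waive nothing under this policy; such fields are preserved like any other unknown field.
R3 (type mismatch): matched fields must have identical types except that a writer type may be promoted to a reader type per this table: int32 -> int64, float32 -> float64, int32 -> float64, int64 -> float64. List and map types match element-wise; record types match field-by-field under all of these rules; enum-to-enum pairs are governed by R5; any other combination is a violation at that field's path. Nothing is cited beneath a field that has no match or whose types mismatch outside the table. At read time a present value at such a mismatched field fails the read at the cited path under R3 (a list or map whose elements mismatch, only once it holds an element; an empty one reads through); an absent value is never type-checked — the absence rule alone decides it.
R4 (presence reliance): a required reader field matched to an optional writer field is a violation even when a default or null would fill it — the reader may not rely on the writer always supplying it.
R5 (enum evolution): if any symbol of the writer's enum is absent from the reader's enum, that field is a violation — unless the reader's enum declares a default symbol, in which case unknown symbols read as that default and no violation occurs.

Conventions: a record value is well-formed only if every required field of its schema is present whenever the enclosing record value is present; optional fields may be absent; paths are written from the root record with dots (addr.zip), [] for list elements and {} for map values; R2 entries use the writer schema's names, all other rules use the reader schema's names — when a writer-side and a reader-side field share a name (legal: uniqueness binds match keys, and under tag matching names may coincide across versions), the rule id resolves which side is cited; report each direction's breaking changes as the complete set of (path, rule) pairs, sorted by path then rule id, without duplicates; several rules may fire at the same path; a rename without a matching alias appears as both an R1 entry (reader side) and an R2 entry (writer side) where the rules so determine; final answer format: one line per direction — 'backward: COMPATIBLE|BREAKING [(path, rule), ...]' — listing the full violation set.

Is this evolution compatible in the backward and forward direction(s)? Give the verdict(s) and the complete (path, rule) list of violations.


backward: COMPATIBLE []; forward: BREAKING [(height, R3)]

each type pair in Event: writer, then reader
backward pass over Event, reader schema v2, writer schema v1:
  role <- role (State -> State, writer required)
  phone <- phone (string -> string, writer required)
  blob: no writer match
  factor <- factor (float32 -> float32, writer required)
  height <- height (float32 -> float64, writer required)
  checksum (writer side), unknown to reader
  primary (writer side), unknown to reader
  nothing fires on Event: backward is COMPATIBLE
forward pass over Event, reader schema v1, writer schema v2:
  role <- role (State -> State, writer required)
  phone <- phone (string -> string, writer required)
  checksum: no writer match
  factor <- factor (float32 -> float32, writer required)
  primary: no writer match
  height <- height (float64 -> float32, writer required)
  blob (writer side), unknown to reader
  rule R3 violated at height
  => forward verdict for Event: BREAKING, 1 violation(s)


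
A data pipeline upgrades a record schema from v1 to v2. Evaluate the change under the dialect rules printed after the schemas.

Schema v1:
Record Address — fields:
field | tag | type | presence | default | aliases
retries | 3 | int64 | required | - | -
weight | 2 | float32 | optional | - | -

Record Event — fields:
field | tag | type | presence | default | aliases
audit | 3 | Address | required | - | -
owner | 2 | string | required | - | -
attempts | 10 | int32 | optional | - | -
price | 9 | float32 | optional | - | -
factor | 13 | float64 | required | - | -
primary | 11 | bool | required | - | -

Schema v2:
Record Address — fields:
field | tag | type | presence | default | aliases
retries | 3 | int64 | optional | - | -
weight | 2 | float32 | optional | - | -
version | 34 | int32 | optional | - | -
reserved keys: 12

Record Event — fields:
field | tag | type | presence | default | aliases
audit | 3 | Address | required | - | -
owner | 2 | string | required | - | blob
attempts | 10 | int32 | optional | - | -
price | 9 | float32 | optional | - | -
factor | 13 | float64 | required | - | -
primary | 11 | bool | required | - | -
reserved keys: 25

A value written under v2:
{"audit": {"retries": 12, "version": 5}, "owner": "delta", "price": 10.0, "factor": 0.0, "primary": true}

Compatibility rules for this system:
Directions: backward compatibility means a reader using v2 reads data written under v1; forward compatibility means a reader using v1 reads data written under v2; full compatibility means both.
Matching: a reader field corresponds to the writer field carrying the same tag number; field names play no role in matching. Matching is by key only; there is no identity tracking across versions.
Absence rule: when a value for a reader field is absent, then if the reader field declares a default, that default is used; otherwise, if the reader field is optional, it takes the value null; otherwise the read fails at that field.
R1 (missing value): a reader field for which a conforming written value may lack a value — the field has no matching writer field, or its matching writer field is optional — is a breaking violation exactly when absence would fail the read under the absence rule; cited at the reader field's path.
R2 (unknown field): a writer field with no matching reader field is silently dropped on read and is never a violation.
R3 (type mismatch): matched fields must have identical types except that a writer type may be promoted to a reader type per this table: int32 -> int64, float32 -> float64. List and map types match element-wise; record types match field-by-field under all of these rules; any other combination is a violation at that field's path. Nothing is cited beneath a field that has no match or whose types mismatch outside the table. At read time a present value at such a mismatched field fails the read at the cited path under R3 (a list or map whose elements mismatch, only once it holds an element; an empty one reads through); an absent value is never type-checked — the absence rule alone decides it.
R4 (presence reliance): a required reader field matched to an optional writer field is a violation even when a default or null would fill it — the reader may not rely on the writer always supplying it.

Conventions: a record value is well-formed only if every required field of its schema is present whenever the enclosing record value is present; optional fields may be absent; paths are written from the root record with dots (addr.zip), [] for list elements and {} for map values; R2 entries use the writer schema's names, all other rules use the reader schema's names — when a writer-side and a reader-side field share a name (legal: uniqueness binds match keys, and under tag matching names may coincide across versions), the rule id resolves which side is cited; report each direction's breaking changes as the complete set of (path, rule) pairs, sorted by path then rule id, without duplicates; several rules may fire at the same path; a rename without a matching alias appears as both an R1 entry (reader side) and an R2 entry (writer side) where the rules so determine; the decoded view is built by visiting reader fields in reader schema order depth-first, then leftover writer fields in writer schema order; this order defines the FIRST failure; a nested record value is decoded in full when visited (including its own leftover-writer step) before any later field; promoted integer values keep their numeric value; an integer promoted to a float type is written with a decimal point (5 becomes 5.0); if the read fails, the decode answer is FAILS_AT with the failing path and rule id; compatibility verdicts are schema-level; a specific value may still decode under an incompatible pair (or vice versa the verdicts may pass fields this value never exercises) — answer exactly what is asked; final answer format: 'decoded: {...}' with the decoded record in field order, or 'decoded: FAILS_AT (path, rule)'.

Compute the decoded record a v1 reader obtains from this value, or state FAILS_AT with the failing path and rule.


decoded: {"audit": {"retries": 12, "weight": null}, "owner": "delta", "attempts": null, "price": 10.0, "factor": 0.0, "primary": true}

the writer's type comes first in each Event pair
decode (reader v1):
  audit.retries := 12
  audit.weight := null (absent, optional -> null)
  writer audit.version: unknown -> dropped
  owner := "delta"
  attempts := null (absent, optional -> null)
  price := 10.0
  factor := 0.0
  primary := true
  => decoded: {"audit": {"retries": 12, "weight": null}, "owner": "delta", "attempts": null, "price": 10.0, "factor": 0.0, "primary": true}
the rest of the Event diff is inert for this question:
  field retries in record Address: required changed to optional -> a verdict-level change on Event — the shown value reads the same
  added field version to record Address: optional int32, tag 34 (in v2 it sits last) -> fires no rule on Event under this dialect and leaves the result unchanged


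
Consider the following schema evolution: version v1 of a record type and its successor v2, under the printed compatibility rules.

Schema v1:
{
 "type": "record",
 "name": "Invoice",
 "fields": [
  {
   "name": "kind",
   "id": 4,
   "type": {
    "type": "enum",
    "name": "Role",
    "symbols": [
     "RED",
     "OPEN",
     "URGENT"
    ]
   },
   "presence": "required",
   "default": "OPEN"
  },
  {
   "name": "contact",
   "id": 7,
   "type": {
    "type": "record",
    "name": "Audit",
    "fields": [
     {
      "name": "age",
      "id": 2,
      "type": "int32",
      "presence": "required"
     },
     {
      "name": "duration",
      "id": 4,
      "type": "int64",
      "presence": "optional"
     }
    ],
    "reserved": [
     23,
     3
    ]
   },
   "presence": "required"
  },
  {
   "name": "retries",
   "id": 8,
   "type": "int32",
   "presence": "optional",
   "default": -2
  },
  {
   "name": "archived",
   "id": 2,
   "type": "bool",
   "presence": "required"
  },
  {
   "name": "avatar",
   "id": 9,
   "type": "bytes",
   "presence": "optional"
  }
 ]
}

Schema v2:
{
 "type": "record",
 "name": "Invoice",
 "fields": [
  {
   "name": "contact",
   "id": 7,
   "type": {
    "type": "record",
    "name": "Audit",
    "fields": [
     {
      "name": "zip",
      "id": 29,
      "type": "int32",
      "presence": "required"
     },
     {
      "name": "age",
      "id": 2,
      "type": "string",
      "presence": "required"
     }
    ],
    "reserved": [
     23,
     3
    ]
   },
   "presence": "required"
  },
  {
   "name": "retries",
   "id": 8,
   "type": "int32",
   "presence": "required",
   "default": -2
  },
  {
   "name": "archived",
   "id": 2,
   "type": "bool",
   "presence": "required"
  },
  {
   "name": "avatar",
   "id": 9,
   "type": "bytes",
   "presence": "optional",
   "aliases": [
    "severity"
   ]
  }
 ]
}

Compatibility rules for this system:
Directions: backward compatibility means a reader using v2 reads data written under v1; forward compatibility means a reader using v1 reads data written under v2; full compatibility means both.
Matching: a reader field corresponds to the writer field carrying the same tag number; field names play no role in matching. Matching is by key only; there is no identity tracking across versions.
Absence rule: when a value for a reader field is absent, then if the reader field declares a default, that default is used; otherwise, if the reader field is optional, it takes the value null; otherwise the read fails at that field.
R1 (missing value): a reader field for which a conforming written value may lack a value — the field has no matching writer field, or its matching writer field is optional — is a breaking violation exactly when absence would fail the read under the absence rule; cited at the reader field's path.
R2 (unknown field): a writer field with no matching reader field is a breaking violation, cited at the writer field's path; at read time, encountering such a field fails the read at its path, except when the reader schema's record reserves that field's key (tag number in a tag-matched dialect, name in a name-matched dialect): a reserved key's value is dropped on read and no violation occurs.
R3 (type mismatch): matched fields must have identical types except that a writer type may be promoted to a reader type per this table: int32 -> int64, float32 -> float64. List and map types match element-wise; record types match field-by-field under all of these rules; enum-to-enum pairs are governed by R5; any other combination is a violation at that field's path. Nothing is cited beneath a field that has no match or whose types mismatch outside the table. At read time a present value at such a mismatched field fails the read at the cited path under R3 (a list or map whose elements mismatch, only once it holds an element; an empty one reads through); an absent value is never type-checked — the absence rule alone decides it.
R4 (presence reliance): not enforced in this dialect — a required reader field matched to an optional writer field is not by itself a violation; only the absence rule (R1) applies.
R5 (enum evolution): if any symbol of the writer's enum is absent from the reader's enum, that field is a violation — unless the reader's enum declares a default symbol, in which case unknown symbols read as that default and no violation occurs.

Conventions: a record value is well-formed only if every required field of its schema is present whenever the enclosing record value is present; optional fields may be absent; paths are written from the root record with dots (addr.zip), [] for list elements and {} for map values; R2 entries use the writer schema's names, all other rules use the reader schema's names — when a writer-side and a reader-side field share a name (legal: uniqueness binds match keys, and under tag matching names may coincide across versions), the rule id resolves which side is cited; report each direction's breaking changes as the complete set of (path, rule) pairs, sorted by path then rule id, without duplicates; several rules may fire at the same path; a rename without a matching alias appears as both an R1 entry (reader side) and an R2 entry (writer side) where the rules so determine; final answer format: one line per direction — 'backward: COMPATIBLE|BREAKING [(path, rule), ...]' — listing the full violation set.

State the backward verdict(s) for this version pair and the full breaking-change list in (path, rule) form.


each type pair in Invoice: writer, then reader
backward pass over Invoice, reader schema v2, writer schema v1:
  Audit -> Audit, writer required: contact aligns to contact
  int32 -> int32, writer optional: retries aligns to retries
  bool -> bool, writer required: archived aligns to archived
  bytes -> bytes, writer optional: avatar aligns to avatar
  kind (writer side), unknown to reader
  no writer field matches reader contact.zip
  int32 -> string, writer required: contact.age aligns to contact.age
  contact.duration (writer side), unknown to reader
  rule R3 violated at contact.age
  rule R2 violated at contact.duration
  rule R1 violated at contact.zip
  rule R2 violated at kind
  => 4 violation(s): backward is BREAKING for Invoice
remaining Invoice differences; none change what is asked:
  field retries in record Invoice: optional changed to required -> triggers nothing under Invoice's printed rules — same verdict

backward: BREAKING [(contact.age, R3), (contact.duration, R2), (contact.zip, R1), (kind, R2)]


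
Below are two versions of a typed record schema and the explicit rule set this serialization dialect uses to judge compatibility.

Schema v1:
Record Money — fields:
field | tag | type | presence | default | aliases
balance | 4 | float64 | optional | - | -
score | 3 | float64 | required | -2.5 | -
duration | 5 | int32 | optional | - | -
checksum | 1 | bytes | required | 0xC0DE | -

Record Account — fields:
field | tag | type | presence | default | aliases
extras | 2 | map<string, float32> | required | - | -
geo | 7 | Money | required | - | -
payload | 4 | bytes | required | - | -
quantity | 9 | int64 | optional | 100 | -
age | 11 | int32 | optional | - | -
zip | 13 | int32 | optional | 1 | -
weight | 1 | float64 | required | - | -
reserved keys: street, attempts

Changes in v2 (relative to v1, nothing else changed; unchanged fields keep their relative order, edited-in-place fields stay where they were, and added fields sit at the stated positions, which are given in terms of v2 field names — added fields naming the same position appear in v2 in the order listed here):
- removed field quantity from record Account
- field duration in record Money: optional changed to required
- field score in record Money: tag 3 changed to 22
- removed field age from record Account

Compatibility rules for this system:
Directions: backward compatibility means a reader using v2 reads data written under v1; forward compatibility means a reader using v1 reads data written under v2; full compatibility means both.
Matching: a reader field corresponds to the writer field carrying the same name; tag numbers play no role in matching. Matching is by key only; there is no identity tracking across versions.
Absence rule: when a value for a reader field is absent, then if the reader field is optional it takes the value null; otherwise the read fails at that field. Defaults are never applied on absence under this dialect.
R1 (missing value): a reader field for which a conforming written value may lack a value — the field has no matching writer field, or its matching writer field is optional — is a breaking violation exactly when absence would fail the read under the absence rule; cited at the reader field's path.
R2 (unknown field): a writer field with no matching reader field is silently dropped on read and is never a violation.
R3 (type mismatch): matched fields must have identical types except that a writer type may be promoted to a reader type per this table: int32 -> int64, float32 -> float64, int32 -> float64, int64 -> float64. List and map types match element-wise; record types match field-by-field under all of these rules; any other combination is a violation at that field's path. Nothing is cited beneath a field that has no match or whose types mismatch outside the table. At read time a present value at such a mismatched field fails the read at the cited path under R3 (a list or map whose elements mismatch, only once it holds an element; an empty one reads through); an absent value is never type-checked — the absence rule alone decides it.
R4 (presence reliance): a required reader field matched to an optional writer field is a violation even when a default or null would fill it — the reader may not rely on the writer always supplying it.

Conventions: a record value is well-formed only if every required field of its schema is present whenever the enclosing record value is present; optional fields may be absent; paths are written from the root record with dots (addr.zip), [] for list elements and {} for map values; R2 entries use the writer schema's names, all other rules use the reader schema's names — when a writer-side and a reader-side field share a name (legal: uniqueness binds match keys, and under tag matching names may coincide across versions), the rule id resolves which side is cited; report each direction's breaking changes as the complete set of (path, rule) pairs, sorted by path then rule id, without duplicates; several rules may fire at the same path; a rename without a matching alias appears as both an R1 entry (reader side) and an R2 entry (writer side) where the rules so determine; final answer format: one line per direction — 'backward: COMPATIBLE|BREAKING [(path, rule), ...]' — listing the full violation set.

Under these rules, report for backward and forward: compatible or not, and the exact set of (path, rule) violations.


each type pair in Account: writer, then reader
backward for Account (reader v2, writer v1):
  writer required, map<string, float32> -> map<string, float32>: reader extras maps from writer extras
  writer required, Money -> Money: reader geo maps from writer geo
  writer required, bytes -> bytes: reader payload maps from writer payload
  writer optional, int32 -> int32: reader zip maps from writer zip
  writer required, float64 -> float64: reader weight maps from writer weight
  leftover writer field: quantity
  leftover writer field: age
  writer optional, float64 -> float64: reader geo.balance maps from writer geo.balance
  writer required, float64 -> float64: reader geo.score maps from writer geo.score
  writer optional, int32 -> int32: reader geo.duration maps from writer geo.duration
  writer required, bytes -> bytes: reader geo.checksum maps from writer geo.checksum
  rule R1 violated at geo.duration
  rule R4 violated at geo.duration
  => 2 violation(s): backward is BREAKING for Account
forward for Account (reader v1, writer v2):
  writer required, map<string, float32> -> map<string, float32>: reader extras maps from writer extras
  writer required, Money -> Money: reader geo maps from writer geo
  writer required, bytes -> bytes: reader payload maps from writer payload
  no writer field matches reader quantity
  no writer field matches reader age
  writer optional, int32 -> int32: reader zip maps from writer zip
  writer required, float64 -> float64: reader weight maps from writer weight
  writer optional, float64 -> float64: reader geo.balance maps from writer geo.balance
  writer required, float64 -> float64: reader geo.score maps from writer geo.score
  writer required, int32 -> int32: reader geo.duration maps from writer geo.duration
  writer required, bytes -> bytes: reader geo.checksum maps from writer geo.checksum
  => no violations; forward on Account: COMPATIBLE

backward: BREAKING [(geo.duration, R1), (geo.duration, R4)]; forward: COMPATIBLE []


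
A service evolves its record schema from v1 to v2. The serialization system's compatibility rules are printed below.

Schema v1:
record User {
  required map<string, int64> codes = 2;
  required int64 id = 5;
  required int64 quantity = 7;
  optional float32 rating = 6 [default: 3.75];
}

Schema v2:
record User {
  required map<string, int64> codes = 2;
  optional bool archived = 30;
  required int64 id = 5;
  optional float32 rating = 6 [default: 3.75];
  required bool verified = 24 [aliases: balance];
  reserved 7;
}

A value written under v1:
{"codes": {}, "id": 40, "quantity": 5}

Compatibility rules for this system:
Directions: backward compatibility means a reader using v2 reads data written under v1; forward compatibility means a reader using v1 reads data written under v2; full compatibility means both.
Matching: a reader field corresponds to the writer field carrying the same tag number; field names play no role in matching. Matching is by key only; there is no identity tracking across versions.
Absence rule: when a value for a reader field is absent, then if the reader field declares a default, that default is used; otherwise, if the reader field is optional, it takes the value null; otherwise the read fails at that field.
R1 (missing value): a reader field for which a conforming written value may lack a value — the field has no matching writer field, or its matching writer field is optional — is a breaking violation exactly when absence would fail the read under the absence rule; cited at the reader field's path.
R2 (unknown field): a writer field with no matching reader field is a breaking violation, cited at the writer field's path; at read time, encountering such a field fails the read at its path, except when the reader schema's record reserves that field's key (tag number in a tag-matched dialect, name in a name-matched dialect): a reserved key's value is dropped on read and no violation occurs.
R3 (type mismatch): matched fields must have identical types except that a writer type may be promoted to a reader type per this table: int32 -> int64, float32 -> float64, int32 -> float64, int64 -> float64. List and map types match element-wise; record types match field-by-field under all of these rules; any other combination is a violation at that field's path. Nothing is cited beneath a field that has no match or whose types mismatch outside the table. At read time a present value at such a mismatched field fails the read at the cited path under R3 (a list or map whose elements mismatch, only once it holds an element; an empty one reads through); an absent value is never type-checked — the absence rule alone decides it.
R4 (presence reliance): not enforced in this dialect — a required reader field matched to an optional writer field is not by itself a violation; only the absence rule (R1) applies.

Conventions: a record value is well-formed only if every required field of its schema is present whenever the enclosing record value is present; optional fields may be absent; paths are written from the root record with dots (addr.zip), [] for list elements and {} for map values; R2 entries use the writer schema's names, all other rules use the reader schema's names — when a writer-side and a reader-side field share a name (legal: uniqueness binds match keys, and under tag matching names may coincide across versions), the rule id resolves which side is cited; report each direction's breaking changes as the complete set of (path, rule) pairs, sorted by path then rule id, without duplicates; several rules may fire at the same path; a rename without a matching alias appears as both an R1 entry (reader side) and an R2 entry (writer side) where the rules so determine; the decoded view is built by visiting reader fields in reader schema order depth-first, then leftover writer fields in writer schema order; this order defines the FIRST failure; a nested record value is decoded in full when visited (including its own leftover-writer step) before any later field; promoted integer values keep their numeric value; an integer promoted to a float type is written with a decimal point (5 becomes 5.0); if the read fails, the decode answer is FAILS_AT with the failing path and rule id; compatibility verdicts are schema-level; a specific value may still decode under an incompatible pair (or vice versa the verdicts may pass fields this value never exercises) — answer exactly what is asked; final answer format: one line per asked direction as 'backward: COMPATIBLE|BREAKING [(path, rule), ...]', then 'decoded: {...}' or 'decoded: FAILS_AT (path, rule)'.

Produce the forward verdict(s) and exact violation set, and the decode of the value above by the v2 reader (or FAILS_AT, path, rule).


forward: BREAKING [(archived, R2), (quantity, R1), (verified, R2)]; decoded: FAILS_AT (verified, R1)

arrows below run writer -> reader for User
forward for User (reader v1, writer v2):
  codes: paired with writer codes (map<string, int64> -> map<string, int64>; writer required)
  id: paired with writer id (int64 -> int64; writer required)
  no writer field matches reader quantity
  rating: paired with writer rating (float32 -> float32; writer optional)
  writer archived: unknown to reader
  writer verified: unknown to reader
  rule R2 violated at archived
  rule R1 violated at quantity
  rule R2 violated at verified
  => forward verdict for User: BREAKING, 3 violation(s)
decode walk for User under reader schema v2:
  codes := {}
  archived := null (absent, optional -> null)
  id := 40
  rating := 3.75 (absent -> default)
  read fails at verified under R1 (no fill)
  => FAILS_AT (verified, R1)


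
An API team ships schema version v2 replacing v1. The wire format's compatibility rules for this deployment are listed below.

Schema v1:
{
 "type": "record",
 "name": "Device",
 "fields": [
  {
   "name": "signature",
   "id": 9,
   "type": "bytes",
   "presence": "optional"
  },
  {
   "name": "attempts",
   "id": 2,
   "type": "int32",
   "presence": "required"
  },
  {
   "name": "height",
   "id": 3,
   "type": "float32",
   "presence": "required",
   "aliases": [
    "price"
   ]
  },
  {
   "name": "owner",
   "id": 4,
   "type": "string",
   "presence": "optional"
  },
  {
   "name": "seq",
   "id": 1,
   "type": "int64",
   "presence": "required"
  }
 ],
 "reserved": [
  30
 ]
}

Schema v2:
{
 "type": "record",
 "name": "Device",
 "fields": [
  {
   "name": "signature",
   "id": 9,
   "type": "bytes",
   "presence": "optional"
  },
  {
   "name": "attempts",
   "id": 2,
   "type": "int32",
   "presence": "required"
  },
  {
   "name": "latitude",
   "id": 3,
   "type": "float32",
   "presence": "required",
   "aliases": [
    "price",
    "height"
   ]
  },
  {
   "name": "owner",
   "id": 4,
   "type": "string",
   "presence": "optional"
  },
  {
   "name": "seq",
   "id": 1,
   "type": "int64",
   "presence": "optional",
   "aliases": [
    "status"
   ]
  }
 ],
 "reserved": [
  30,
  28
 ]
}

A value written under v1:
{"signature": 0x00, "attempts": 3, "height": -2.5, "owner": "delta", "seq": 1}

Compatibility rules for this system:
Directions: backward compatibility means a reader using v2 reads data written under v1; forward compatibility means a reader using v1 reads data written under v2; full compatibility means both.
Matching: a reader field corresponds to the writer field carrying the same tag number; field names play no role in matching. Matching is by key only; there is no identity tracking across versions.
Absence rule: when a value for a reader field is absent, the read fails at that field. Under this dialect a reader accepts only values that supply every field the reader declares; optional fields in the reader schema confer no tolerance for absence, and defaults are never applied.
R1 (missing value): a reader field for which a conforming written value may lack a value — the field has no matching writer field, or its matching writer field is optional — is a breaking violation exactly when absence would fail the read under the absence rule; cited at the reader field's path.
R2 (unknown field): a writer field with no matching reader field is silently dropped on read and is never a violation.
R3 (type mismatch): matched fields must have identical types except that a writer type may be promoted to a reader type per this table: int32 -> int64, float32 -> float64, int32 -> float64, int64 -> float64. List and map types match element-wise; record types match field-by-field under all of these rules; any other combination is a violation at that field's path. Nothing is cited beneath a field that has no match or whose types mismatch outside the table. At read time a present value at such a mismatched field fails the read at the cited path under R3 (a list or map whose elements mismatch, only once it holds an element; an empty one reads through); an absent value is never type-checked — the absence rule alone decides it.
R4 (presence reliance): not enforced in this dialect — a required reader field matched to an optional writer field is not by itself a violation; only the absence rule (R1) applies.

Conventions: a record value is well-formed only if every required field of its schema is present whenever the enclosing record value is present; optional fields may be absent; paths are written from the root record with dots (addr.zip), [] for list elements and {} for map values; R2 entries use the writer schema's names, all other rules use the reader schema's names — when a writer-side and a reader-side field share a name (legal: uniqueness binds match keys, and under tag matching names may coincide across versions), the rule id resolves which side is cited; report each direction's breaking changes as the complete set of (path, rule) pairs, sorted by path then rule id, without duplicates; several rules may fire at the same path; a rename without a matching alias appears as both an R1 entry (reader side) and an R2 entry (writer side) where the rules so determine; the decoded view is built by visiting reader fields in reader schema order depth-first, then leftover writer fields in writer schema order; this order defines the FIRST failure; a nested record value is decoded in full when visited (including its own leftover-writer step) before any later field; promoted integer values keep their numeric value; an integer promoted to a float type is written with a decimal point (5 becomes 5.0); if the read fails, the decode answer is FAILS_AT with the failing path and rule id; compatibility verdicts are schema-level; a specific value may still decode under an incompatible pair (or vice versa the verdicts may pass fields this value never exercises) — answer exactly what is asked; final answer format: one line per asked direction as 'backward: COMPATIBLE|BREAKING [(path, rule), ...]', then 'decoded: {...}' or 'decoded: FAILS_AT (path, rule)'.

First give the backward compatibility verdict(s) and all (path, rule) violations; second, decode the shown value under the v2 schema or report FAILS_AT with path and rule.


in Device below, arrows point writer -> reader
backward pass over Device, reader schema v2, writer schema v1:
  bytes -> bytes, writer optional: signature aligns to signature
  int32 -> int32, writer required: attempts aligns to attempts
  float32 -> float32, writer required: latitude aligns to height
  string -> string, writer optional: owner aligns to owner
  int64 -> int64, writer required: seq aligns to seq
  R1 fires at owner
  R1 fires at signature
  backward on Device therefore BREAKING (2)
decode (reader v2):
  signature := 0x00
  attempts := 3
  latitude := -2.5 (from writer height)
  owner := "delta"
  seq := 1
  => decoded: {"signature": 0x00, "attempts": 3, "latitude": -2.5, "owner": "delta", "seq": 1}
checking off the Device differences that do not matter here:
  field seq in record Device: required changed to optional -> matters only for Device's forward compatibility — outside the asked direction

backward: BREAKING [(owner, R1), (signature, R1)]; decoded: {"signature": 0x00, "attempts": 3, "latitude": -2.5, "owner": "delta", "seq": 1}
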